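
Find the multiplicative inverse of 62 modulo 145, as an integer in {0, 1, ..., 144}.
62^(−1) ≡ 138 (mod 145)

Apply the extended Euclidean algorithm to (145, 62), tracking rows (r, s, t) with s·145 + t·62 = r. Each division r_prev = q·r_cur + r_new produces the new row as (previous row) − q·(current row):
  row A: (145, 1, 0)   [1·145 + 0·62 = 145]
  row B: (62, 0, 1)   [0·145 + 1·62 = 62]
  145 = 2·62 + 21   → row C = row A − 2·row B = (21, 1, −2)   [check: 1·145 − 2·62 = 21]
  62 = 2·21 + 20   → row D = row B − 2·row C = (20, −2, 5)   [check: −2·145 + 5·62 = 20]
  21 = 1·20 + 1   → row E = row C − 1·row D = (1, 3, −7)   [check: 3·145 − 7·62 = 1]
  20 = 20·1 + 0   → remainder 0, stop. gcd = 1 (last nonzero row E).
The gcd is 1, so 62 is invertible mod 145. The last nonzero row gives 3·145 − 7·62 = 1, so t = −7. So 62^(−1) ≡ −7 ≡ 138 (mod 145). Verify: 62 · 138 = 8556 ≡ 1 (mod 145). ✓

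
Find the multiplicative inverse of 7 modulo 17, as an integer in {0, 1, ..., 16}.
7^(−1) ≡ 5 (mod 17)

Apply the extended Euclidean algorithm to (17, 7), tracking rows (r, s, t) with s·17 + t·7 = r. Each division r_prev = q·r_cur + r_new produces the new row as (previous row) − q·(current row):
  row A: (17, 1, 0)   [1·17 + 0·7 = 17]
  row B: (7, 0, 1)   [0·17 + 1·7 = 7]
  17 = 2·7 + 3   → row C = row A − 2·row B = (3, 1, −2)   [check: 1·17 − 2·7 = 3]
  7 = 2·3 + 1   → row D = row B − 2·row C = (1, −2, 5)   [check: −2·17 + 5·7 = 1]
  3 = 3·1 + 0   → remainder 0, stop. gcd = 1 (last nonzero row D).
The gcd is 1, so 7 is invertible mod 17. The last nonzero row gives −2·17 + 5·7 = 1, so t = 5. So 7^(−1) ≡ 5 (mod 17). Verify: 7 · 5 = 35 ≡ 1 (mod 17). ✓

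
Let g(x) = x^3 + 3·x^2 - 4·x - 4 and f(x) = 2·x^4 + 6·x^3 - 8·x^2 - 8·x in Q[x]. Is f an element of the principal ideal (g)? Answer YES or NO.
In Q[x] the ideal (g) consists of all multiples of g, so f ∈ (g) iff g | f, i.e. iff the remainder of f on division by g is 0. Divide f by g (g is monic, so eliminate the leading term of the running remainder at each step):
  leading term 2·x^4: subtract (2·x)·g(x) = 2·x^4 + 6·x^3 - 8·x^2 - 8·x, leaving 0
The remainder is 0, so f(x) = g(x) · h(x) with h(x) = 2·x. Hence g | f, i.e. f ∈ (g).

Final answer: YES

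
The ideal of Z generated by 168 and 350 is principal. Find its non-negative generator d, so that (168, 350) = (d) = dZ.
(168, 350) = (14); d = 14

In the PID Z, (a, b) is generated by gcd(a, b). Compute gcd(350, 168) with the extended Euclidean algorithm, tracking rows (r, s, t) with s·350 + t·168 = r:
  row A: (350, 1, 0)   [1·350 + 0·168 = 350]
  row B: (168, 0, 1)   [0·350 + 1·168 = 168]
  350 = 2·168 + 14   → row C = row A − 2·row B = (14, 1, −2)   [check: 1·350 − 2·168 = 14]
  168 = 12·14 + 0   → remainder 0, stop. gcd = 14 (last nonzero row C).
So gcd(168, 350) = 14, with Bézout identity 1·350 − 2·168 = 14. Containment (⊇): the Bézout identity exhibits 14 as an element of (168, 350), giving (14) ⊆ (168, 350). Containment (⊆): since 14 | 168 and 14 | 350 (168 = 14·12, 350 = 14·25), every Z-linear combination of 168 and 350 is divisible by 14, so (168, 350) ⊆ (14). Therefore (168, 350) = (14), d = 14.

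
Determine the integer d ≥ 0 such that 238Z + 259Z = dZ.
In the PID Z, (a, b) is generated by gcd(a, b). Compute gcd(259, 238) with the extended Euclidean algorithm, tracking rows (r, s, t) with s·259 + t·238 = r:
  row A: (259, 1, 0)   [1·259 + 0·238 = 259]
  row B: (238, 0, 1)   [0·259 + 1·238 = 238]
  259 = 1·238 + 21   → row C = row A − 1·row B = (21, 1, −1)   [check: 1·259 − 1·238 = 21]
  238 = 11·21 + 7   → row D = row B − 11·row C = (7, −11, 12)   [check: −11·259 + 12·238 = 7]
  21 = 3·7 + 0   → remainder 0, stop. gcd = 7 (last nonzero row D).
So gcd(238, 259) = 7, with Bézout identity −11·259 + 12·238 = 7. Containment (⊇): the Bézout identity exhibits 7 as an element of (238, 259), giving (7) ⊆ (238, 259). Containment (⊆): since 7 | 238 and 7 | 259 (238 = 7·34, 259 = 7·37), every Z-linear combination of 238 and 259 is divisible by 7, so (238, 259) ⊆ (7). Therefore (238, 259) = (7), d = 7.

Final answer: (238, 259) = (7); d = 7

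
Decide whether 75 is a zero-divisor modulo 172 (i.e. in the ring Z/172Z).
gcd(75, 172) = 1, so 75 is a unit in Z/172Z (it has a multiplicative inverse). A unit cannot be a zero-divisor: if 75·b ≡ 0 then multiplying both sides by 75^(−1) gives b ≡ 0. So 75 is not a zero-divisor.

Final answer: NO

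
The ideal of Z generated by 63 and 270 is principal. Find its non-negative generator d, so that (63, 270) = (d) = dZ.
In the PID Z, (a, b) is generated by gcd(a, b). Compute gcd(270, 63) with the extended Euclidean algorithm, tracking rows (r, s, t) with s·270 + t·63 = r:
  row A: (270, 1, 0)   [1·270 + 0·63 = 270]
  row B: (63, 0, 1)   [0·270 + 1·63 = 63]
  270 = 4·63 + 18   → row C = row A − 4·row B = (18, 1, −4)   [check: 1·270 − 4·63 = 18]
  63 = 3·18 + 9   → row D = row B − 3·row C = (9, −3, 13)   [check: −3·270 + 13·63 = 9]
  18 = 2·9 + 0   → remainder 0, stop. gcd = 9 (last nonzero row D).
So gcd(63, 270) = 9, with Bézout identity −3·270 + 13·63 = 9. Containment (⊇): the Bézout identity exhibits 9 as an element of (63, 270), giving (9) ⊆ (63, 270). Containment (⊆): since 9 | 63 and 9 | 270 (63 = 9·7, 270 = 9·30), every Z-linear combination of 63 and 270 is divisible by 9, so (63, 270) ⊆ (9). Therefore (63, 270) = (9), d = 9.

Final answer: (63, 270) = (9); d = 9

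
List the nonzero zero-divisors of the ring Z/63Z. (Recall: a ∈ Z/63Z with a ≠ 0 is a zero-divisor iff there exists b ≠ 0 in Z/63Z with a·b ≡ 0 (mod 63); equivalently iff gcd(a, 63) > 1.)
An element a ∈ Z/63Z (with a ≠ 0) is a zero-divisor iff gcd(a, 63) > 1 (because a is a unit precisely when gcd(a, n) = 1, and in Z/nZ every nonzero, non-unit element is a zero-divisor). Scan a = 1, ..., 62 and keep those with gcd(a, 63) > 1:
  gcd(3, 63) = 3, gcd(6, 63) = 3, gcd(7, 63) = 7, gcd(9, 63) = 9, gcd(12, 63) = 3, gcd(14, 63) = 7, gcd(15, 63) = 3, gcd(18, 63) = 9, gcd(21, 63) = 21, gcd(24, 63) = 3, gcd(27, 63) = 9, gcd(28, 63) = 7, gcd(30, 63) = 3, gcd(33, 63) = 3, gcd(35, 63) = 7, gcd(36, 63) = 9, gcd(39, 63) = 3, gcd(42, 63) = 21, gcd(45, 63) = 9, gcd(48, 63) = 3, gcd(49, 63) = 7, gcd(51, 63) = 3, gcd(54, 63) = 9, gcd(56, 63) = 7, gcd(57, 63) = 3, gcd(60, 63) = 3.
All other a ∈ {1, ..., 62} have gcd(a, 63) = 1 and are units. So the nonzero zero-divisors are exactly the 26 values of a appearing in this scan.

Final answer: nonzero zero-divisors of Z/63Z = {3, 6, 7, 9, 12, 14, 15, 18, 21, 24, 27, 28, 30, 33, 35, 36, 39, 42, 45, 48, 49, 51, 54, 56, 57, 60}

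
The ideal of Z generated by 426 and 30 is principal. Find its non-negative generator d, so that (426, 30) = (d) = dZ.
In the PID Z, (a, b) is generated by gcd(a, b). Compute gcd(426, 30) with the extended Euclidean algorithm, tracking rows (r, s, t) with s·426 + t·30 = r:
  row A: (426, 1, 0)   [1·426 + 0·30 = 426]
  row B: (30, 0, 1)   [0·426 + 1·30 = 30]
  426 = 14·30 + 6   → row C = row A − 14·row B = (6, 1, −14)   [check: 1·426 − 14·30 = 6]
  30 = 5·6 + 0   → remainder 0, stop. gcd = 6 (last nonzero row C).
So gcd(426, 30) = 6, with Bézout identity 1·426 − 14·30 = 6. Containment (⊇): the Bézout identity exhibits 6 as an element of (426, 30), giving (6) ⊆ (426, 30). Containment (⊆): since 6 | 426 and 6 | 30 (426 = 6·71, 30 = 6·5), every Z-linear combination of 426 and 30 is divisible by 6, so (426, 30) ⊆ (6). Therefore (426, 30) = (6), d = 6.

Final answer: (426, 30) = (6); d = 6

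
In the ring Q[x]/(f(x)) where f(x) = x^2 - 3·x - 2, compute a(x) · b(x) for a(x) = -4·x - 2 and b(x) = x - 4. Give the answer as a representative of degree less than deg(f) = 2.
First multiply in Q[x] without reducing: a · b = -4·x^2 + 14·x + 8. Now divide by f(x) = x^2 - 3·x - 2, eliminating the leading term at each step:
  leading term -4·x^2: subtract (-4)·f(x) = -4·x^2 + 12·x + 8, leaving 2·x
The degree is now < 2, so this is the remainder. Hence a · b ≡ 2·x in Q[x]/(f).

Final answer: a · b ≡ 2·x (mod f(x))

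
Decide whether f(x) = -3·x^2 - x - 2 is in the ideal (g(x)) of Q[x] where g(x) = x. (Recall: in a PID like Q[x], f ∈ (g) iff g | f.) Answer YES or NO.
In Q[x] the ideal (g) consists of all multiples of g, so f ∈ (g) iff g | f, i.e. iff the remainder of f on division by g is 0. Divide f by g (g is monic, so eliminate the leading term of the running remainder at each step):
  leading term -3·x^2: subtract (-3·x)·g(x) = -3·x^2, leaving -x - 2
  leading term -x: subtract (-1)·g(x) = -x, leaving -2
The remainder r(x) = -2 ≠ 0 (and deg r < deg g), so g ∤ f, i.e. f ∉ (g).

Final answer: NO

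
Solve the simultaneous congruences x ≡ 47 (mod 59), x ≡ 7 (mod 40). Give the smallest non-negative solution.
x ≡ 47 (mod 2360); the representative in [0, 2360) is 47

The moduli 59, 40 are pairwise coprime, so by the CRT there is a unique solution mod 59·40 = 2360.
Solve by successive substitution. Start with x ≡ 47 (mod 59).
  Combine with x ≡ 7 (mod 40): write x = 47 + 59·t and require 47 + 59·t ≡ 7 (mod 40), i.e. 59·t ≡ 7 − 47 ≡ 0 (mod 40). Since 59^(−1) ≡ 19 (mod 40) (59 ≡ 19 (mod 40)), t ≡ 19·0 ≡ 0 (mod 40). So x ≡ 47 + 59·0 = 47 (mod 2360).
Unique solution in [0, 2360): x = 47.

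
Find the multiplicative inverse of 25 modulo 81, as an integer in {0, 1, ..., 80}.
Apply the extended Euclidean algorithm to (81, 25), tracking rows (r, s, t) with s·81 + t·25 = r. Each division r_prev = q·r_cur + r_new produces the new row as (previous row) − q·(current row):
  row A: (81, 1, 0)   [1·81 + 0·25 = 81]
  row B: (25, 0, 1)   [0·81 + 1·25 = 25]
  81 = 3·25 + 6   → row C = row A − 3·row B = (6, 1, −3)   [check: 1·81 − 3·25 = 6]
  25 = 4·6 + 1   → row D = row B − 4·row C = (1, −4, 13)   [check: −4·81 + 13·25 = 1]
  6 = 6·1 + 0   → remainder 0, stop. gcd = 1 (last nonzero row D).
The gcd is 1, so 25 is invertible mod 81. The last nonzero row gives −4·81 + 13·25 = 1, so t = 13. So 25^(−1) ≡ 13 (mod 81). Verify: 25 · 13 = 325 ≡ 1 (mod 81). ✓

Final answer: 25^(−1) ≡ 13 (mod 81)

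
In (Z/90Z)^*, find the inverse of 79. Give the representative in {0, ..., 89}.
Apply the extended Euclidean algorithm to (90, 79), tracking rows (r, s, t) with s·90 + t·79 = r. Each division r_prev = q·r_cur + r_new produces the new row as (previous row) − q·(current row):
  row A: (90, 1, 0)   [1·90 + 0·79 = 90]
  row B: (79, 0, 1)   [0·90 + 1·79 = 79]
  90 = 1·79 + 11   → row C = row A − 1·row B = (11, 1, −1)   [check: 1·90 − 1·79 = 11]
  79 = 7·11 + 2   → row D = row B − 7·row C = (2, −7, 8)   [check: −7·90 + 8·79 = 2]
  11 = 5·2 + 1   → row E = row C − 5·row D = (1, 36, −41)   [check: 36·90 − 41·79 = 1]
  2 = 2·1 + 0   → remainder 0, stop. gcd = 1 (last nonzero row E).
The gcd is 1, so 79 is invertible mod 90. The last nonzero row gives 36·90 − 41·79 = 1, so t = −41. So 79^(−1) ≡ −41 ≡ 49 (mod 90). Verify: 79 · 49 = 3871 ≡ 1 (mod 90). ✓

Final answer: 79^(−1) ≡ 49 (mod 90)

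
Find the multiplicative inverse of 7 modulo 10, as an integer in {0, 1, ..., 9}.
7^(−1) ≡ 3 (mod 10)

Apply the extended Euclidean algorithm to (10, 7), tracking rows (r, s, t) with s·10 + t·7 = r. Each division r_prev = q·r_cur + r_new produces the new row as (previous row) − q·(current row):
  row A: (10, 1, 0)   [1·10 + 0·7 = 10]
  row B: (7, 0, 1)   [0·10 + 1·7 = 7]
  10 = 1·7 + 3   → row C = row A − 1·row B = (3, 1, −1)   [check: 1·10 − 1·7 = 3]
  7 = 2·3 + 1   → row D = row B − 2·row C = (1, −2, 3)   [check: −2·10 + 3·7 = 1]
  3 = 3·1 + 0   → remainder 0, stop. gcd = 1 (last nonzero row D).
The gcd is 1, so 7 is invertible mod 10. The last nonzero row gives −2·10 + 3·7 = 1, so t = 3. So 7^(−1) ≡ 3 (mod 10). Verify: 7 · 3 = 21 ≡ 1 (mod 10). ✓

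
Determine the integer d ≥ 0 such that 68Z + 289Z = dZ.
(68, 289) = (17); d = 17

In the PID Z, (a, b) is generated by gcd(a, b). Compute gcd(289, 68) with the extended Euclidean algorithm, tracking rows (r, s, t) with s·289 + t·68 = r:
  row A: (289, 1, 0)   [1·289 + 0·68 = 289]
  row B: (68, 0, 1)   [0·289 + 1·68 = 68]
  289 = 4·68 + 17   → row C = row A − 4·row B = (17, 1, −4)   [check: 1·289 − 4·68 = 17]
  68 = 4·17 + 0   → remainder 0, stop. gcd = 17 (last nonzero row C).
So gcd(68, 289) = 17, with Bézout identity 1·289 − 4·68 = 17. Containment (⊇): the Bézout identity exhibits 17 as an element of (68, 289), giving (17) ⊆ (68, 289). Containment (⊆): since 17 | 68 and 17 | 289 (68 = 17·4, 289 = 17·17), every Z-linear combination of 68 and 289 is divisible by 17, so (68, 289) ⊆ (17). Therefore (68, 289) = (17), d = 17.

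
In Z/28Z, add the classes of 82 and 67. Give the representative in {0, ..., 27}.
9

Reduce the summands first: 82 ≡ 26, 67 ≡ 11 (mod 28), so 82 + 67 ≡ 26 + 11 (mod 28). 26 + 11 = 37; 37 = 1·28 + 9, so (82 + 67) mod 28 = 9.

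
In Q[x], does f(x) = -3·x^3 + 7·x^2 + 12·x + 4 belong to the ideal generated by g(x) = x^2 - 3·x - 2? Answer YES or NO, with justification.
In Q[x] the ideal (g) consists of all multiples of g, so f ∈ (g) iff g | f, i.e. iff the remainder of f on division by g is 0. Divide f by g (g is monic, so eliminate the leading term of the running remainder at each step):
  leading term -3·x^3: subtract (-3·x)·g(x) = -3·x^3 + 9·x^2 + 6·x, leaving -2·x^2 + 6·x + 4
  leading term -2·x^2: subtract (-2)·g(x) = -2·x^2 + 6·x + 4, leaving 0
The remainder is 0, so f(x) = g(x) · h(x) with h(x) = -3·x - 2. Hence g | f, i.e. f ∈ (g).

Final answer: YES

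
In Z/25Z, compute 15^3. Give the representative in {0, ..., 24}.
Use repeated squaring. Binary(3) = 11. Walk through the bits of the exponent 3 left-to-right: at each bit after the leading one, square the running value, then multiply by 15 if the bit is 1 (always reducing mod 25):
  bit 1 = 1 (leading): start with 15.
  bit 2 = 1: square 15^2 = 225 ≡ 0; bit is 1, so multiply 0·15 = 0 (mod 25).
Final value: 15^3 ≡ 0 (mod 25).

Final answer: 0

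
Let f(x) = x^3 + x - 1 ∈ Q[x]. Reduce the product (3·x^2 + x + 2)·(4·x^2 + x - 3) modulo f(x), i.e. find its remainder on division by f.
First multiply in Q[x] without reducing: a · b = 12·x^4 + 7·x^3 - x - 6. Now divide by f(x) = x^3 + x - 1, eliminating the leading term at each step:
  leading term 12·x^4: subtract (12·x)·f(x) = 12·x^4 + 12·x^2 - 12·x, leaving 7·x^3 - 12·x^2 + 11·x - 6
  leading term 7·x^3: subtract (7)·f(x) = 7·x^3 + 7·x - 7, leaving -12·x^2 + 4·x + 1
The degree is now < 3, so this is the remainder. Hence a · b ≡ -12·x^2 + 4·x + 1 in Q[x]/(f).

Final answer: a · b ≡ -12·x^2 + 4·x + 1 (mod f(x))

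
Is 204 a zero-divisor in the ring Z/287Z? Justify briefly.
gcd(204, 287) = 1, so 204 is a unit in Z/287Z (it has a multiplicative inverse). A unit cannot be a zero-divisor: if 204·b ≡ 0 then multiplying both sides by 204^(−1) gives b ≡ 0. So 204 is not a zero-divisor.

Final answer: NO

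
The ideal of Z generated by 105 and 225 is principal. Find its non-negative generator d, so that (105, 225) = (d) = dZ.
(105, 225) = (15); d = 15

In the PID Z, (a, b) is generated by gcd(a, b). Compute gcd(225, 105) with the extended Euclidean algorithm, tracking rows (r, s, t) with s·225 + t·105 = r:
  row A: (225, 1, 0)   [1·225 + 0·105 = 225]
  row B: (105, 0, 1)   [0·225 + 1·105 = 105]
  225 = 2·105 + 15   → row C = row A − 2·row B = (15, 1, −2)   [check: 1·225 − 2·105 = 15]
  105 = 7·15 + 0   → remainder 0, stop. gcd = 15 (last nonzero row C).
So gcd(105, 225) = 15, with Bézout identity 1·225 − 2·105 = 15. Containment (⊇): the Bézout identity exhibits 15 as an element of (105, 225), giving (15) ⊆ (105, 225). Containment (⊆): since 15 | 105 and 15 | 225 (105 = 15·7, 225 = 15·15), every Z-linear combination of 105 and 225 is divisible by 15, so (105, 225) ⊆ (15). Therefore (105, 225) = (15), d = 15.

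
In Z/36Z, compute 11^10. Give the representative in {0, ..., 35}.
25

Use repeated squaring. Binary(10) = 1010. Walk through the bits of the exponent 10 left-to-right: at each bit after the leading one, square the running value, then multiply by 11 if the bit is 1 (always reducing mod 36):
  bit 1 = 1 (leading): start with 11.
  bit 2 = 0: square 11^2 = 121 ≡ 13 (mod 36).
  bit 3 = 1: square 13^2 = 169 ≡ 25; bit is 1, so multiply 25·11 = 275 ≡ 23 (mod 36).
  bit 4 = 0: square 23^2 = 529 ≡ 25 (mod 36).
Final value: 11^10 ≡ 25 (mod 36).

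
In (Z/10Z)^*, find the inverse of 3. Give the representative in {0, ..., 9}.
3^(−1) ≡ 7 (mod 10)

Apply the extended Euclidean algorithm to (10, 3), tracking rows (r, s, t) with s·10 + t·3 = r. Each division r_prev = q·r_cur + r_new produces the new row as (previous row) − q·(current row):
  row A: (10, 1, 0)   [1·10 + 0·3 = 10]
  row B: (3, 0, 1)   [0·10 + 1·3 = 3]
  10 = 3·3 + 1   → row C = row A − 3·row B = (1, 1, −3)   [check: 1·10 − 3·3 = 1]
  3 = 3·1 + 0   → remainder 0, stop. gcd = 1 (last nonzero row C).
The gcd is 1, so 3 is invertible mod 10. The last nonzero row gives 1·10 − 3·3 = 1, so t = −3. So 3^(−1) ≡ −3 ≡ 7 (mod 10). Verify: 3 · 7 = 21 ≡ 1 (mod 10). ✓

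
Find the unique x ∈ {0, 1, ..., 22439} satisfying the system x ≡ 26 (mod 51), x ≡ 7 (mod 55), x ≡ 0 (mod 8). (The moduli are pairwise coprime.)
The moduli 51, 55, 8 are pairwise coprime, so by the CRT there is a unique solution mod 51·55·8 = 22440.
Solve by successive substitution. Start with x ≡ 26 (mod 51).
  Combine with x ≡ 7 (mod 55): write x = 26 + 51·t and require 26 + 51·t ≡ 7 (mod 55), i.e. 51·t ≡ 7 − 26 ≡ 36 (mod 55). Since 51^(−1) ≡ 41 (mod 55), t ≡ 41·36 ≡ 46 (mod 55). So x ≡ 26 + 51·46 = 2372 (mod 2805).
  Combine with x ≡ 0 (mod 8): write x = 2372 + 2805·t and require 2372 + 2805·t ≡ 0 (mod 8), i.e. 2805·t ≡ 0 − 2372 ≡ 4 (mod 8). Since 2805^(−1) ≡ 5 (mod 8) (2805 ≡ 5 (mod 8)), t ≡ 5·4 ≡ 4 (mod 8). So x ≡ 2372 + 2805·4 = 13592 (mod 22440).
Unique solution in [0, 22440): x = 13592.

Final answer: x ≡ 13592 (mod 22440); the representative in [0, 22440) is 13592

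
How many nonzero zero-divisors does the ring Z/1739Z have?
Z/1739Z has 82 nonzero zero-divisors

In Z/1739Z each nonzero element is either a unit (gcd with 1739 is 1) or a zero-divisor (gcd > 1). The number of units is φ(1739): factorise 1739 = 37 · 47, so φ(1739) = (37 − 1) · (47 − 1) = 36 · 46 = 1656. The nonzero elements number 1739 − 1 = 1738. Hence the nonzero zero-divisors number 1738 − 1656 = 82.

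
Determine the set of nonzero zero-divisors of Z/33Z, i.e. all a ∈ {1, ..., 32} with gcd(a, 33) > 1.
nonzero zero-divisors of Z/33Z = {3, 6, 9, 11, 12, 15, 18, 21, 22, 24, 27, 30}

An element a ∈ Z/33Z (with a ≠ 0) is a zero-divisor iff gcd(a, 33) > 1 (because a is a unit precisely when gcd(a, n) = 1, and in Z/nZ every nonzero, non-unit element is a zero-divisor). Scan a = 1, ..., 32 and keep those with gcd(a, 33) > 1:
  gcd(3, 33) = 3, gcd(6, 33) = 3, gcd(9, 33) = 3, gcd(11, 33) = 11, gcd(12, 33) = 3, gcd(15, 33) = 3, gcd(18, 33) = 3, gcd(21, 33) = 3, gcd(22, 33) = 11, gcd(24, 33) = 3, gcd(27, 33) = 3, gcd(30, 33) = 3.
All other a ∈ {1, ..., 32} have gcd(a, 33) = 1 and are units. So the nonzero zero-divisors are exactly the 12 values of a appearing in this scan.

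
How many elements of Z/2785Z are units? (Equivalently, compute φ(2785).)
An element a ∈ Z/2785Z is a unit iff gcd(a, 2785) = 1, so the number of units is φ(2785). φ is multiplicative, with φ(p^e) = p^e − p^(e−1). Factorise 2785 = 5 · 557. Then
  φ(2785) = (5 − 1) · (557 − 1) = 4 · 556 = 2224.

Final answer: Z/2785Z has φ(2785) = 2224 units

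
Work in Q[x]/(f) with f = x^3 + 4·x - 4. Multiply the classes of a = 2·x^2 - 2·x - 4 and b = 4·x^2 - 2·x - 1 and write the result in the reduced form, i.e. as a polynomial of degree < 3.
a · b ≡ -46·x^2 + 90·x - 44 (mod f(x))

First multiply in Q[x] without reducing: a · b = 8·x^4 - 12·x^3 - 14·x^2 + 10·x + 4. Now divide by f(x) = x^3 + 4·x - 4, eliminating the leading term at each step:
  leading term 8·x^4: subtract (8·x)·f(x) = 8·x^4 + 32·x^2 - 32·x, leaving -12·x^3 - 46·x^2 + 42·x + 4
  leading term -12·x^3: subtract (-12)·f(x) = -12·x^3 - 48·x + 48, leaving -46·x^2 + 90·x - 44
The degree is now < 3, so this is the remainder. Hence a · b ≡ -46·x^2 + 90·x - 44 in Q[x]/(f).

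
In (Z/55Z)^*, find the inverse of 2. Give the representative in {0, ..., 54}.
2^(−1) ≡ 28 (mod 55)

Apply the extended Euclidean algorithm to (55, 2), tracking rows (r, s, t) with s·55 + t·2 = r. Each division r_prev = q·r_cur + r_new produces the new row as (previous row) − q·(current row):
  row A: (55, 1, 0)   [1·55 + 0·2 = 55]
  row B: (2, 0, 1)   [0·55 + 1·2 = 2]
  55 = 27·2 + 1   → row C = row A − 27·row B = (1, 1, −27)   [check: 1·55 − 27·2 = 1]
  2 = 2·1 + 0   → remainder 0, stop. gcd = 1 (last nonzero row C).
The gcd is 1, so 2 is invertible mod 55. The last nonzero row gives 1·55 − 27·2 = 1, so t = −27. So 2^(−1) ≡ −27 ≡ 28 (mod 55). Verify: 2 · 28 = 56 ≡ 1 (mod 55). ✓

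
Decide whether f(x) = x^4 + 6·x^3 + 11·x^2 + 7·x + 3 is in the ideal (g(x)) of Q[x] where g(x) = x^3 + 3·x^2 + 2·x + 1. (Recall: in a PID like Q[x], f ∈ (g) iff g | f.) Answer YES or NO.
YES

In Q[x] the ideal (g) consists of all multiples of g, so f ∈ (g) iff g | f, i.e. iff the remainder of f on division by g is 0. Divide f by g (g is monic, so eliminate the leading term of the running remainder at each step):
  leading term x^4: subtract (x)·g(x) = x^4 + 3·x^3 + 2·x^2 + x, leaving 3·x^3 + 9·x^2 + 6·x + 3
  leading term 3·x^3: subtract (3)·g(x) = 3·x^3 + 9·x^2 + 6·x + 3, leaving 0
The remainder is 0, so f(x) = g(x) · h(x) with h(x) = x + 3. Hence g | f, i.e. f ∈ (g).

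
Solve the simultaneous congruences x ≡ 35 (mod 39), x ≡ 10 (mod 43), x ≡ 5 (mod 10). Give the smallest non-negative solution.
x ≡ 2375 (mod 16770); the representative in [0, 16770) is 2375

The moduli 39, 43, 10 are pairwise coprime, so by the CRT there is a unique solution mod 39·43·10 = 16770.
Solve by successive substitution. Start with x ≡ 35 (mod 39).
  Combine with x ≡ 10 (mod 43): write x = 35 + 39·t and require 35 + 39·t ≡ 10 (mod 43), i.e. 39·t ≡ 10 − 35 ≡ 18 (mod 43). Since 39^(−1) ≡ 32 (mod 43), t ≡ 32·18 ≡ 17 (mod 43). So x ≡ 35 + 39·17 = 698 (mod 1677).
  Combine with x ≡ 5 (mod 10): write x = 698 + 1677·t and require 698 + 1677·t ≡ 5 (mod 10), i.e. 1677·t ≡ 5 − 698 ≡ 7 (mod 10). Since 1677^(−1) ≡ 3 (mod 10) (1677 ≡ 7 (mod 10)), t ≡ 3·7 ≡ 1 (mod 10). So x ≡ 698 + 1677·1 = 2375 (mod 16770).
Unique solution in [0, 16770): x = 2375.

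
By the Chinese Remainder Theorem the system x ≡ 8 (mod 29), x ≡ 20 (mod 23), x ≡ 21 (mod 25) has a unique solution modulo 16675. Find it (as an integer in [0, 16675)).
x ≡ 10071 (mod 16675); the representative in [0, 16675) is 10071

The moduli 29, 23, 25 are pairwise coprime, so by the CRT there is a unique solution mod 29·23·25 = 16675.
Solve by successive substitution. Start with x ≡ 8 (mod 29).
  Combine with x ≡ 20 (mod 23): write x = 8 + 29·t and require 8 + 29·t ≡ 20 (mod 23), i.e. 29·t ≡ 20 − 8 ≡ 12 (mod 23). Since 29^(−1) ≡ 4 (mod 23) (29 ≡ 6 (mod 23)), t ≡ 4·12 ≡ 2 (mod 23). So x ≡ 8 + 29·2 = 66 (mod 667).
  Combine with x ≡ 21 (mod 25): write x = 66 + 667·t and require 66 + 667·t ≡ 21 (mod 25), i.e. 667·t ≡ 21 − 66 ≡ 5 (mod 25). Since 667^(−1) ≡ 3 (mod 25) (667 ≡ 17 (mod 25)), t ≡ 3·5 ≡ 15 (mod 25). So x ≡ 66 + 667·15 = 10071 (mod 16675).
Unique solution in [0, 16675): x = 10071.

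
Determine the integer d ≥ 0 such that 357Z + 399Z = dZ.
In the PID Z, (a, b) is generated by gcd(a, b). Compute gcd(399, 357) with the extended Euclidean algorithm, tracking rows (r, s, t) with s·399 + t·357 = r:
  row A: (399, 1, 0)   [1·399 + 0·357 = 399]
  row B: (357, 0, 1)   [0·399 + 1·357 = 357]
  399 = 1·357 + 42   → row C = row A − 1·row B = (42, 1, −1)   [check: 1·399 − 1·357 = 42]
  357 = 8·42 + 21   → row D = row B − 8·row C = (21, −8, 9)   [check: −8·399 + 9·357 = 21]
  42 = 2·21 + 0   → remainder 0, stop. gcd = 21 (last nonzero row D).
So gcd(357, 399) = 21, with Bézout identity −8·399 + 9·357 = 21. Containment (⊇): the Bézout identity exhibits 21 as an element of (357, 399), giving (21) ⊆ (357, 399). Containment (⊆): since 21 | 357 and 21 | 399 (357 = 21·17, 399 = 21·19), every Z-linear combination of 357 and 399 is divisible by 21, so (357, 399) ⊆ (21). Therefore (357, 399) = (21), d = 21.

Final answer: (357, 399) = (21); d = 21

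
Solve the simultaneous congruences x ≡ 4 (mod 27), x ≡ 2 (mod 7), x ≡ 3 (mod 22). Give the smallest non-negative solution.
x ≡ 2137 (mod 4158); the representative in [0, 4158) is 2137

The moduli 27, 7, 22 are pairwise coprime, so by the CRT there is a unique solution mod 27·7·22 = 4158.
Solve by successive substitution. Start with x ≡ 4 (mod 27).
  Combine with x ≡ 2 (mod 7): write x = 4 + 27·t and require 4 + 27·t ≡ 2 (mod 7), i.e. 27·t ≡ 2 − 4 ≡ 5 (mod 7). Since 27^(−1) ≡ 6 (mod 7) (27 ≡ 6 (mod 7)), t ≡ 6·5 ≡ 2 (mod 7). So x ≡ 4 + 27·2 = 58 (mod 189).
  Combine with x ≡ 3 (mod 22): write x = 58 + 189·t and require 58 + 189·t ≡ 3 (mod 22), i.e. 189·t ≡ 3 − 58 ≡ 11 (mod 22). Since 189^(−1) ≡ 17 (mod 22) (189 ≡ 13 (mod 22)), t ≡ 17·11 ≡ 11 (mod 22). So x ≡ 58 + 189·11 = 2137 (mod 4158).
Unique solution in [0, 4158): x = 2137.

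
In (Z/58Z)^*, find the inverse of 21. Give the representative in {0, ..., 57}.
Apply the extended Euclidean algorithm to (58, 21), tracking rows (r, s, t) with s·58 + t·21 = r. Each division r_prev = q·r_cur + r_new produces the new row as (previous row) − q·(current row):
  row A: (58, 1, 0)   [1·58 + 0·21 = 58]
  row B: (21, 0, 1)   [0·58 + 1·21 = 21]
  58 = 2·21 + 16   → row C = row A − 2·row B = (16, 1, −2)   [check: 1·58 − 2·21 = 16]
  21 = 1·16 + 5   → row D = row B − 1·row C = (5, −1, 3)   [check: −1·58 + 3·21 = 5]
  16 = 3·5 + 1   → row E = row C − 3·row D = (1, 4, −11)   [check: 4·58 − 11·21 = 1]
  5 = 5·1 + 0   → remainder 0, stop. gcd = 1 (last nonzero row E).
The gcd is 1, so 21 is invertible mod 58. The last nonzero row gives 4·58 − 11·21 = 1, so t = −11. So 21^(−1) ≡ −11 ≡ 47 (mod 58). Verify: 21 · 47 = 987 ≡ 1 (mod 58). ✓

Final answer: 21^(−1) ≡ 47 (mod 58)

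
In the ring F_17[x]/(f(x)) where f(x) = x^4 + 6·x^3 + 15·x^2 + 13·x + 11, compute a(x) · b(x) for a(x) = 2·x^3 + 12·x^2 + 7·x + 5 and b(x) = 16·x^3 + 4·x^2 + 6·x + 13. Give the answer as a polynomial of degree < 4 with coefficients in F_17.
a · b ≡ 4·x^3 + 2·x^2 + 3·x + 3 (mod f(x))

Multiply as integer polynomials: a · b = 32·x^6 + 200·x^5 + 172·x^4 + 206·x^3 + 218·x^2 + 121·x + 65. Reducing coefficients mod 17: a · b ≡ 15·x^6 + 13·x^5 + 2·x^4 + 2·x^3 + 14·x^2 + 2·x + 14. Now divide by f(x) = x^4 + 6·x^3 + 15·x^2 + 13·x + 11 in F_17[x], eliminating the leading term at each step:
  leading term 15·x^6: subtract (15·x^2)·f(x) = 15·x^6 + 5·x^5 + 4·x^4 + 8·x^3 + 12·x^2, leaving 8·x^5 + 15·x^4 + 11·x^3 + 2·x^2 + 2·x + 14 (coefficients mod 17)
  leading term 8·x^5: subtract (8·x)·f(x) = 8·x^5 + 14·x^4 + x^3 + 2·x^2 + 3·x, leaving x^4 + 10·x^3 + 16·x + 14 (coefficients mod 17)
  leading term x^4: subtract (1)·f(x) = x^4 + 6·x^3 + 15·x^2 + 13·x + 11, leaving 4·x^3 + 2·x^2 + 3·x + 3 (coefficients mod 17)
The degree is now < 4, so this is the remainder. Hence a · b ≡ 4·x^3 + 2·x^2 + 3·x + 3 in F_17[x]/(f).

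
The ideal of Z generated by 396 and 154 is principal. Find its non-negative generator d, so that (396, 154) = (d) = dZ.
(396, 154) = (22); d = 22

In the PID Z, (a, b) is generated by gcd(a, b). Compute gcd(396, 154) with the extended Euclidean algorithm, tracking rows (r, s, t) with s·396 + t·154 = r:
  row A: (396, 1, 0)   [1·396 + 0·154 = 396]
  row B: (154, 0, 1)   [0·396 + 1·154 = 154]
  396 = 2·154 + 88   → row C = row A − 2·row B = (88, 1, −2)   [check: 1·396 − 2·154 = 88]
  154 = 1·88 + 66   → row D = row B − 1·row C = (66, −1, 3)   [check: −1·396 + 3·154 = 66]
  88 = 1·66 + 22   → row E = row C − 1·row D = (22, 2, −5)   [check: 2·396 − 5·154 = 22]
  66 = 3·22 + 0   → remainder 0, stop. gcd = 22 (last nonzero row E).
So gcd(396, 154) = 22, with Bézout identity 2·396 − 5·154 = 22. Containment (⊇): the Bézout identity exhibits 22 as an element of (396, 154), giving (22) ⊆ (396, 154). Containment (⊆): since 22 | 396 and 22 | 154 (396 = 22·18, 154 = 22·7), every Z-linear combination of 396 and 154 is divisible by 22, so (396, 154) ⊆ (22). Therefore (396, 154) = (22), d = 22.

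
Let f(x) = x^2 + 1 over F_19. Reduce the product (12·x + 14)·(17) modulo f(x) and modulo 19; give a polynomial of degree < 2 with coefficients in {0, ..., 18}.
a · b ≡ 14·x + 10 (mod f(x))

Multiply as integer polynomials: a · b = 204·x + 238. Reducing coefficients mod 19: a · b ≡ 14·x + 10. This already has degree < 2, so no reduction by f is needed. Hence a · b ≡ 14·x + 10 in F_19[x]/(f).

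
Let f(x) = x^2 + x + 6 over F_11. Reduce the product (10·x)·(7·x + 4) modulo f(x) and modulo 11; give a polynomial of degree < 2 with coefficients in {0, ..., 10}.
a · b ≡ 3·x + 9 (mod f(x))

Multiply as integer polynomials: a · b = 70·x^2 + 40·x. Reducing coefficients mod 11: a · b ≡ 4·x^2 + 7·x. Now divide by f(x) = x^2 + x + 6 in F_11[x], eliminating the leading term at each step:
  leading term 4·x^2: subtract (4)·f(x) = 4·x^2 + 4·x + 2, leaving 3·x + 9 (coefficients mod 11)
The degree is now < 2, so this is the remainder. Hence a · b ≡ 3·x + 9 in F_11[x]/(f).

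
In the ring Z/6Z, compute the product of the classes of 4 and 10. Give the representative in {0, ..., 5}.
4

Reduce the factors first: 10 ≡ 4 (mod 6), so 4 · 10 ≡ 4 · 4 (mod 6). 4 · 4 = 16. Dividing by 6: 16 = 2·6 + 4. So (4 · 10) mod 6 = 4.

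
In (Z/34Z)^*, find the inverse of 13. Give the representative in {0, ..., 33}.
Apply the extended Euclidean algorithm to (34, 13), tracking rows (r, s, t) with s·34 + t·13 = r. Each division r_prev = q·r_cur + r_new produces the new row as (previous row) − q·(current row):
  row A: (34, 1, 0)   [1·34 + 0·13 = 34]
  row B: (13, 0, 1)   [0·34 + 1·13 = 13]
  34 = 2·13 + 8   → row C = row A − 2·row B = (8, 1, −2)   [check: 1·34 − 2·13 = 8]
  13 = 1·8 + 5   → row D = row B − 1·row C = (5, −1, 3)   [check: −1·34 + 3·13 = 5]
  8 = 1·5 + 3   → row E = row C − 1·row D = (3, 2, −5)   [check: 2·34 − 5·13 = 3]
  5 = 1·3 + 2   → row F = row D − 1·row E = (2, −3, 8)   [check: −3·34 + 8·13 = 2]
  3 = 1·2 + 1   → row G = row E − 1·row F = (1, 5, −13)   [check: 5·34 − 13·13 = 1]
  2 = 2·1 + 0   → remainder 0, stop. gcd = 1 (last nonzero row G).
The gcd is 1, so 13 is invertible mod 34. The last nonzero row gives 5·34 − 13·13 = 1, so t = −13. So 13^(−1) ≡ −13 ≡ 21 (mod 34). Verify: 13 · 21 = 273 ≡ 1 (mod 34). ✓

Final answer: 13^(−1) ≡ 21 (mod 34)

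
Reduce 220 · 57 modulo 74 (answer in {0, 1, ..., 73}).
34

Reduce the factors first: 220 ≡ 72 (mod 74), so 220 · 57 ≡ 72 · 57 (mod 74). 72 · 57 = 4104. Dividing by 74: 4104 = 55·74 + 34. So (220 · 57) mod 74 = 34.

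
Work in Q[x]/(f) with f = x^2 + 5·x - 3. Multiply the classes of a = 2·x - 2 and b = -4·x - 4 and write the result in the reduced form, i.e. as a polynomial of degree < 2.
a · b ≡ 40·x - 16 (mod f(x))

First multiply in Q[x] without reducing: a · b = 8 - 8·x^2. Now divide by f(x) = x^2 + 5·x - 3, eliminating the leading term at each step:
  leading term -8·x^2: subtract (-8)·f(x) = -8·x^2 - 40·x + 24, leaving 40·x - 16
The degree is now < 2, so this is the remainder. Hence a · b ≡ 40·x - 16 in Q[x]/(f).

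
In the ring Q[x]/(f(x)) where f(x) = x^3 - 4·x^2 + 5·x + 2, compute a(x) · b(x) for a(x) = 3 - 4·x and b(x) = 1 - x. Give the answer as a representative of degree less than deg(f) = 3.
a · b ≡ 4·x^2 - 7·x + 3 (mod f(x))

First multiply in Q[x] without reducing: a · b = 4·x^2 - 7·x + 3. This already has degree < 3, so no reduction is needed. Hence a · b ≡ 4·x^2 - 7·x + 3 in Q[x]/(f).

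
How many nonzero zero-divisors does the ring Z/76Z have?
Z/76Z has 39 nonzero zero-divisors

In Z/76Z each nonzero element is either a unit (gcd with 76 is 1) or a zero-divisor (gcd > 1). The number of units is φ(76): factorise 76 = 2^2 · 19, so φ(76) = (2^2 − 2^1) · (19 − 1) = 2 · 18 = 36. The nonzero elements number 76 − 1 = 75. Hence the nonzero zero-divisors number 75 − 36 = 39.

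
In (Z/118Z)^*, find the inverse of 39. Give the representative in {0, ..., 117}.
39^(−1) ≡ 115 (mod 118)

Apply the extended Euclidean algorithm to (118, 39), tracking rows (r, s, t) with s·118 + t·39 = r. Each division r_prev = q·r_cur + r_new produces the new row as (previous row) − q·(current row):
  row A: (118, 1, 0)   [1·118 + 0·39 = 118]
  row B: (39, 0, 1)   [0·118 + 1·39 = 39]
  118 = 3·39 + 1   → row C = row A − 3·row B = (1, 1, −3)   [check: 1·118 − 3·39 = 1]
  39 = 39·1 + 0   → remainder 0, stop. gcd = 1 (last nonzero row C).
The gcd is 1, so 39 is invertible mod 118. The last nonzero row gives 1·118 − 3·39 = 1, so t = −3. So 39^(−1) ≡ −3 ≡ 115 (mod 118). Verify: 39 · 115 = 4485 ≡ 1 (mod 118). ✓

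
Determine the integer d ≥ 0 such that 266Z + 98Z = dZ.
(266, 98) = (14); d = 14

In the PID Z, (a, b) is generated by gcd(a, b). Compute gcd(266, 98) with the extended Euclidean algorithm, tracking rows (r, s, t) with s·266 + t·98 = r:
  row A: (266, 1, 0)   [1·266 + 0·98 = 266]
  row B: (98, 0, 1)   [0·266 + 1·98 = 98]
  266 = 2·98 + 70   → row C = row A − 2·row B = (70, 1, −2)   [check: 1·266 − 2·98 = 70]
  98 = 1·70 + 28   → row D = row B − 1·row C = (28, −1, 3)   [check: −1·266 + 3·98 = 28]
  70 = 2·28 + 14   → row E = row C − 2·row D = (14, 3, −8)   [check: 3·266 − 8·98 = 14]
  28 = 2·14 + 0   → remainder 0, stop. gcd = 14 (last nonzero row E).
So gcd(266, 98) = 14, with Bézout identity 3·266 − 8·98 = 14. Containment (⊇): the Bézout identity exhibits 14 as an element of (266, 98), giving (14) ⊆ (266, 98). Containment (⊆): since 14 | 266 and 14 | 98 (266 = 14·19, 98 = 14·7), every Z-linear combination of 266 and 98 is divisible by 14, so (266, 98) ⊆ (14). Therefore (266, 98) = (14), d = 14.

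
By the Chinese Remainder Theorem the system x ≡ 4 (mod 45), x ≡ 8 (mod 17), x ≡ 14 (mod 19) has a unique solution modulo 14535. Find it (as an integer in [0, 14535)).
The moduli 45, 17, 19 are pairwise coprime, so by the CRT there is a unique solution mod 45·17·19 = 14535.
Solve by successive substitution. Start with x ≡ 4 (mod 45).
  Combine with x ≡ 8 (mod 17): write x = 4 + 45·t and require 4 + 45·t ≡ 8 (mod 17), i.e. 45·t ≡ 8 − 4 ≡ 4 (mod 17). Since 45^(−1) ≡ 14 (mod 17) (45 ≡ 11 (mod 17)), t ≡ 14·4 ≡ 5 (mod 17). So x ≡ 4 + 45·5 = 229 (mod 765).
  Combine with x ≡ 14 (mod 19): write x = 229 + 765·t and require 229 + 765·t ≡ 14 (mod 19), i.e. 765·t ≡ 14 − 229 ≡ 13 (mod 19). Since 765^(−1) ≡ 4 (mod 19) (765 ≡ 5 (mod 19)), t ≡ 4·13 ≡ 14 (mod 19). So x ≡ 229 + 765·14 = 10939 (mod 14535).
Unique solution in [0, 14535): x = 10939.

Final answer: x ≡ 10939 (mod 14535); the representative in [0, 14535) is 10939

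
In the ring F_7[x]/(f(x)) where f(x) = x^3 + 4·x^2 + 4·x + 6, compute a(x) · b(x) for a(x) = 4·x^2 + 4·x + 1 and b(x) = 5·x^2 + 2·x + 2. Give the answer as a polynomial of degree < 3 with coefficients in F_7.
a · b ≡ 2·x^2 + 6 (mod f(x))

Multiply as integer polynomials: a · b = 20·x^4 + 28·x^3 + 21·x^2 + 10·x + 2. Reducing coefficients mod 7: a · b ≡ 6·x^4 + 3·x + 2. Now divide by f(x) = x^3 + 4·x^2 + 4·x + 6 in F_7[x], eliminating the leading term at each step:
  leading term 6·x^4: subtract (6·x)·f(x) = 6·x^4 + 3·x^3 + 3·x^2 + x, leaving 4·x^3 + 4·x^2 + 2·x + 2 (coefficients mod 7)
  leading term 4·x^3: subtract (4)·f(x) = 4·x^3 + 2·x^2 + 2·x + 3, leaving 2·x^2 + 6 (coefficients mod 7)
The degree is now < 3, so this is the remainder. Hence a · b ≡ 2·x^2 + 6 in F_7[x]/(f).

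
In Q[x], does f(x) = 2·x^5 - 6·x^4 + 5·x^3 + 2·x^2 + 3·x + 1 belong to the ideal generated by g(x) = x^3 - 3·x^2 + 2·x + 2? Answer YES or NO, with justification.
In Q[x] the ideal (g) consists of all multiples of g, so f ∈ (g) iff g | f, i.e. iff the remainder of f on division by g is 0. Divide f by g (g is monic, so eliminate the leading term of the running remainder at each step):
  leading term 2·x^5: subtract (2·x^2)·g(x) = 2·x^5 - 6·x^4 + 4·x^3 + 4·x^2, leaving x^3 - 2·x^2 + 3·x + 1
  leading term x^3: subtract (1)·g(x) = x^3 - 3·x^2 + 2·x + 2, leaving x^2 + x - 1
The remainder r(x) = x^2 + x - 1 ≠ 0 (and deg r < deg g), so g ∤ f, i.e. f ∉ (g).

Final answer: NO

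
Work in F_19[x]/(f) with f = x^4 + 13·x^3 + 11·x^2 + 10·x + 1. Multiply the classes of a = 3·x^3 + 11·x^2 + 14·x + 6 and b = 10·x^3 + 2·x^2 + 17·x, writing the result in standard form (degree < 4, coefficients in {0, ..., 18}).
a · b ≡ 4·x^3 + 6·x^2 + 12·x + 13 (mod f(x))

Multiply as integer polynomials: a · b = 30·x^6 + 116·x^5 + 213·x^4 + 275·x^3 + 250·x^2 + 102·x. Reducing coefficients mod 19: a · b ≡ 11·x^6 + 2·x^5 + 4·x^4 + 9·x^3 + 3·x^2 + 7·x. Now divide by f(x) = x^4 + 13·x^3 + 11·x^2 + 10·x + 1 in F_19[x], eliminating the leading term at each step:
  leading term 11·x^6: subtract (11·x^2)·f(x) = 11·x^6 + 10·x^5 + 7·x^4 + 15·x^3 + 11·x^2, leaving 11·x^5 + 16·x^4 + 13·x^3 + 11·x^2 + 7·x (coefficients mod 19)
  leading term 11·x^5: subtract (11·x)·f(x) = 11·x^5 + 10·x^4 + 7·x^3 + 15·x^2 + 11·x, leaving 6·x^4 + 6·x^3 + 15·x^2 + 15·x (coefficients mod 19)
  leading term 6·x^4: subtract (6)·f(x) = 6·x^4 + 2·x^3 + 9·x^2 + 3·x + 6, leaving 4·x^3 + 6·x^2 + 12·x + 13 (coefficients mod 19)
The degree is now < 4, so this is the remainder. Hence a · b ≡ 4·x^3 + 6·x^2 + 12·x + 13 in F_19[x]/(f).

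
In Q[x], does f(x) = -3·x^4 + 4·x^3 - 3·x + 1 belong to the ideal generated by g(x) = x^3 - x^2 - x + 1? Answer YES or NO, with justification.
NO

In Q[x] the ideal (g) consists of all multiples of g, so f ∈ (g) iff g | f, i.e. iff the remainder of f on division by g is 0. Divide f by g (g is monic, so eliminate the leading term of the running remainder at each step):
  leading term -3·x^4: subtract (-3·x)·g(x) = -3·x^4 + 3·x^3 + 3·x^2 - 3·x, leaving x^3 - 3·x^2 + 1
  leading term x^3: subtract (1)·g(x) = x^3 - x^2 - x + 1, leaving -2·x^2 + x
The remainder r(x) = -2·x^2 + x ≠ 0 (and deg r < deg g), so g ∤ f, i.e. f ∉ (g).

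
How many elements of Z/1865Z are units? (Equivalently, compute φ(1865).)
Z/1865Z has φ(1865) = 1488 units

An element a ∈ Z/1865Z is a unit iff gcd(a, 1865) = 1, so the number of units is φ(1865). φ is multiplicative, with φ(p^e) = p^e − p^(e−1). Factorise 1865 = 5 · 373. Then
  φ(1865) = (5 − 1) · (373 − 1) = 4 · 372 = 1488.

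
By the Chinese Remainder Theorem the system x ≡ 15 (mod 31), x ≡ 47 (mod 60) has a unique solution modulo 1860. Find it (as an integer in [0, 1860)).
x ≡ 1007 (mod 1860); the representative in [0, 1860) is 1007

The moduli 31, 60 are pairwise coprime, so by the CRT there is a unique solution mod 31·60 = 1860.
Solve by successive substitution. Start with x ≡ 15 (mod 31).
  Combine with x ≡ 47 (mod 60): write x = 15 + 31·t and require 15 + 31·t ≡ 47 (mod 60), i.e. 31·t ≡ 47 − 15 ≡ 32 (mod 60). Since 31^(−1) ≡ 31 (mod 60), t ≡ 31·32 ≡ 32 (mod 60). So x ≡ 15 + 31·32 = 1007 (mod 1860).
Unique solution in [0, 1860): x = 1007.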